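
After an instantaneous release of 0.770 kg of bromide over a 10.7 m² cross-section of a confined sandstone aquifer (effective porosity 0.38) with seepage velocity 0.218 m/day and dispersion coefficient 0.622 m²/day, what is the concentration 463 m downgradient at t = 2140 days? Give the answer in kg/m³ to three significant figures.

0.00146 kg/m³

For an instantaneous plane source, C(x,t) = M/(n_e·A·√(4πDt)) · exp(−(x−vt)²/(4Dt)), with n_e·A the pore (flow) area.
Plume center vt = 0.218 × 2140 = 466.52 m, so the well at 463 m is 3.52 m upgradient of the peak.
√(4πDt) = 129.3 m, giving peak height M/(n_e·A·√(4πDt)) = 0.770/(0.38 × 10.7 × 129.3) = 0.001465 kg/m³.
(x−vt)²/(4Dt) = (-3.52)²/(4 × 0.622 × 2140) = 0.002327; exp(−0.002327) = 0.9977.
C = 0.001465 × 0.9977 = 0.00146 kg/m³.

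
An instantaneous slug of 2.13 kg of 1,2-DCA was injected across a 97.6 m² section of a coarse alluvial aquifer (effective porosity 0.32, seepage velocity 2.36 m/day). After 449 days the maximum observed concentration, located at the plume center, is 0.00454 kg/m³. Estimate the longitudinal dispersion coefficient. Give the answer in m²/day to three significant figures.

At the plume center C_max = M/(n_e·A·√(4πDt)), so D = M²/(4πt·(n_e·A·C_max)²).
n_e·A·C_max = 0.32 × 97.6 × 0.00454 = 0.1418 kg/m.
D = 2.13²/(4π × 449 × 0.1418²) = 0.0400 m²/day.

0.0400 m²/day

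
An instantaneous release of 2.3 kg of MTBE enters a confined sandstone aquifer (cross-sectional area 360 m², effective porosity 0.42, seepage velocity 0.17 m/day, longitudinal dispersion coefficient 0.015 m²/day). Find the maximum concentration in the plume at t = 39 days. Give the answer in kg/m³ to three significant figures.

0.00561 kg/m³

The peak of an instantaneous 1D plume sits at x = vt; there the Gaussian factor is 1 and C_max = M/(n_e·A·√(4πDt)), where n_e·A is the pore area the mass is dissolved in.
√(4πDt) = √(4π × 0.015 × 39) = 2.711 m, so C_max = 2.3/(0.42 × 360 × 2.711) = 0.00561 kg/m³.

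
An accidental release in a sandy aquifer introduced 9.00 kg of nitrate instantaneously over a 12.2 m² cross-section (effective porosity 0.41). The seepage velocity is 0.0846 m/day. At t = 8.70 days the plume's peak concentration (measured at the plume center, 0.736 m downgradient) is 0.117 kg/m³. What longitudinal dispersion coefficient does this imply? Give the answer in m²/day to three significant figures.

At the plume center C_max = M/(n_e·A·√(4πDt)), so D = M²/(4πt·(n_e·A·C_max)²).
n_e·A·C_max = 0.41 × 12.2 × 0.117 = 0.5852 kg/m.
D = 9.00²/(4π × 8.70 × 0.5852²) = 2.16 m²/day.

2.16 m²/day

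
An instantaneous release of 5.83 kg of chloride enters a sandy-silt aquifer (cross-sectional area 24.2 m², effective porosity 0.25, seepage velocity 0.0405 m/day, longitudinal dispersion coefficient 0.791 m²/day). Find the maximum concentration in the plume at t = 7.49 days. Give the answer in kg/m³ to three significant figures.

The peak of an instantaneous 1D plume sits at x = vt; there the Gaussian factor is 1 and C_max = M/(n_e·A·√(4πDt)), where n_e·A is the pore area the mass is dissolved in.
√(4πDt) = √(4π × 0.791 × 7.49) = 8.628 m, so C_max = 5.83/(0.25 × 24.2 × 8.628) = 0.112 kg/m³.

0.112 kg/m³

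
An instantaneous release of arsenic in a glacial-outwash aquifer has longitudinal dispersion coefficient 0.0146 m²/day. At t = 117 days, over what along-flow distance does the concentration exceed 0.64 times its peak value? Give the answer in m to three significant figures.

The plume is Gaussian with σ = √(2Dt) = √(2 × 0.0146 × 117) = 1.848 m.
C/C_peak = exp(−Δx²/(2σ²)) = 0.64 ⇒ Δx = σ·√(−2 ln 0.64) = 1.848 × 0.9448 = 1.746 m.
Width = 2Δx = 3.49 m.

3.49 m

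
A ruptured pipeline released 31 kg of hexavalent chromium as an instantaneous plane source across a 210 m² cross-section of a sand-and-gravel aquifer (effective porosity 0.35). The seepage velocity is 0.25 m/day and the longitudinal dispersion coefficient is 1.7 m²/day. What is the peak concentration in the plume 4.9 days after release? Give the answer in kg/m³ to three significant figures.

0.0412 kg/m³

The peak of an instantaneous 1D plume sits at x = vt; there the Gaussian factor is 1 and C_max = M/(n_e·A·√(4πDt)), where n_e·A is the pore area the mass is dissolved in.
√(4πDt) = √(4π × 1.7 × 4.9) = 10.23 m, so C_max = 31/(0.35 × 210 × 10.23) = 0.0412 kg/m³.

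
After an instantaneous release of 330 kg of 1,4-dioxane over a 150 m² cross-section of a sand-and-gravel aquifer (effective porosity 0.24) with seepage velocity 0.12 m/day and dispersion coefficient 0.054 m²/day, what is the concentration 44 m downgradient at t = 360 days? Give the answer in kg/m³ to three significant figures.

0.582 kg/m³

For an instantaneous plane source, C(x,t) = M/(n_e·A·√(4πDt)) · exp(−(x−vt)²/(4Dt)), with n_e·A the pore (flow) area.
Plume center vt = 0.12 × 360 = 43.2 m, so the well at 44 m is 0.8 m downgradient of the peak.
√(4πDt) = 15.63 m, giving peak height M/(n_e·A·√(4πDt)) = 330/(0.24 × 150 × 15.63) = 0.5865 kg/m³.
(x−vt)²/(4Dt) = (0.8)²/(4 × 0.054 × 360) = 0.008230; exp(−0.008230) = 0.9918.
C = 0.5865 × 0.9918 = 0.582 kg/m³.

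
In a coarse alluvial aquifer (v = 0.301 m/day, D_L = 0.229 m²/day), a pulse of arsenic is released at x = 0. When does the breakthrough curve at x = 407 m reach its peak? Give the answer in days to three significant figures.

1350 days

For the 1D instantaneous-source solution, setting ∂C/∂t = 0 at fixed x gives v²t² + 2Dt − x² = 0, so t = (√(D² + v²x²) − D)/v².
√(D² + v²x²) = √(0.229² + 0.301² × 407²) = 122.5; v² = 0.090601.
t = (122.5 − 0.229)/0.090601 = 1350 days (vs. the pure-advection estimate x/v = 1350 d).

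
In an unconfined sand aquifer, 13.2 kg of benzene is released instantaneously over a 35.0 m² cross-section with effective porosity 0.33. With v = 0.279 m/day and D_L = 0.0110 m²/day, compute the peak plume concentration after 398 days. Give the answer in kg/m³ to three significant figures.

0.154 kg/m³

The peak of an instantaneous 1D plume sits at x = vt; there the Gaussian factor is 1 and C_max = M/(n_e·A·√(4πDt)), where n_e·A is the pore area the mass is dissolved in.
√(4πDt) = √(4π × 0.0110 × 398) = 7.417 m, so C_max = 13.2/(0.33 × 35.0 × 7.417) = 0.154 kg/m³.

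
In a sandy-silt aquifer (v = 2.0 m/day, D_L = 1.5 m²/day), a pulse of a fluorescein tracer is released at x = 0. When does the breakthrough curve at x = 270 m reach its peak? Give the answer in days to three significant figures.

For the 1D instantaneous-source solution, setting ∂C/∂t = 0 at fixed x gives v²t² + 2Dt − x² = 0, so t = (√(D² + v²x²) − D)/v².
√(D² + v²x²) = √(1.5² + 2.0² × 270²) = 540.0; v² = 4.
t = (540.0 − 1.5)/4 = 135 days (vs. the pure-advection estimate x/v = 135 d).

135 days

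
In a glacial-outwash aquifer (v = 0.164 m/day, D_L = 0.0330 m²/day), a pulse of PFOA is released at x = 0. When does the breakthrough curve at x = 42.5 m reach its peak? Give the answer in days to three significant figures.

258 days

For the 1D instantaneous-source solution, setting ∂C/∂t = 0 at fixed x gives v²t² + 2Dt − x² = 0, so t = (√(D² + v²x²) − D)/v².
√(D² + v²x²) = √(0.0330² + 0.164² × 42.5²) = 6.970; v² = 0.026896.
t = (6.970 − 0.0330)/0.026896 = 258 days (vs. the pure-advection estimate x/v = 259 d).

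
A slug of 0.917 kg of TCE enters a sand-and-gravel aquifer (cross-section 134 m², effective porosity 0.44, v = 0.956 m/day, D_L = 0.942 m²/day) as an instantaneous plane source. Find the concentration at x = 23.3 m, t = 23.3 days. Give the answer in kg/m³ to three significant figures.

For an instantaneous plane source, C(x,t) = M/(n_e·A·√(4πDt)) · exp(−(x−vt)²/(4Dt)), with n_e·A the pore (flow) area.
Plume center vt = 0.956 × 23.3 = 22.2748 m, so the well at 23.3 m is 1.0252 m downgradient of the peak.
√(4πDt) = 16.61 m, giving peak height M/(n_e·A·√(4πDt)) = 0.917/(0.44 × 134 × 16.61) = 0.0009364 kg/m³.
(x−vt)²/(4Dt) = (1.0252)²/(4 × 0.942 × 23.3) = 0.01197; exp(−0.01197) = 0.9881.
C = 0.0009364 × 0.9881 = 0.000925 kg/m³.

0.000925 kg/m³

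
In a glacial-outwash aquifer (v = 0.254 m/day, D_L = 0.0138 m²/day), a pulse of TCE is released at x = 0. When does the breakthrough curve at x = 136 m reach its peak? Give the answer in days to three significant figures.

535 days

For the 1D instantaneous-source solution, setting ∂C/∂t = 0 at fixed x gives v²t² + 2Dt − x² = 0, so t = (√(D² + v²x²) − D)/v².
√(D² + v²x²) = √(0.0138² + 0.254² × 136²) = 34.54; v² = 0.064516.
t = (34.54 − 0.0138)/0.064516 = 535 days (vs. the pure-advection estimate x/v = 535 d).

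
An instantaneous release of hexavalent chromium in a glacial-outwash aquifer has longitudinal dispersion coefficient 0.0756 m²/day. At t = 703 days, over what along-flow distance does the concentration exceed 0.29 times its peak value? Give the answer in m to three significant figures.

32.4 m

The plume is Gaussian with σ = √(2Dt) = √(2 × 0.0756 × 703) = 10.31 m.
C/C_peak = exp(−Δx²/(2σ²)) = 0.29 ⇒ Δx = σ·√(−2 ln 0.29) = 10.31 × 1.573 = 16.22 m.
Width = 2Δx = 32.4 m.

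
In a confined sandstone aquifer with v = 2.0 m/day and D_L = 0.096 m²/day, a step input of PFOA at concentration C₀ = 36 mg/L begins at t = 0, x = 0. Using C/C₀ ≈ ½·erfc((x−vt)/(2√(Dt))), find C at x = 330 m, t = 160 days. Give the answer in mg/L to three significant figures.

For a continuous step input, C/C₀ ≈ ½·erfc((x−vt)/(2√(Dt))).
vt = 2.0 × 160 = 320 m and 2√(Dt) = 2√(0.096 × 160) = 7.838 m.
Argument (x−vt)/(2√(Dt)) = (330 − 320)/7.838 = 1.276; ½·erfc(1.276) = 0.03557.
C = 36 × 0.03557 = 1.28 mg/L.

1.28 mg/L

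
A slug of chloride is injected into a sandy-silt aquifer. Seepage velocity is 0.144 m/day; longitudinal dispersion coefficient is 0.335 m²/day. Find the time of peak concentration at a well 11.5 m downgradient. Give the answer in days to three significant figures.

For the 1D instantaneous-source solution, setting ∂C/∂t = 0 at fixed x gives v²t² + 2Dt − x² = 0, so t = (√(D² + v²x²) − D)/v².
√(D² + v²x²) = √(0.335² + 0.144² × 11.5²) = 1.690; v² = 0.020736.
t = (1.690 − 0.335)/0.020736 = 65.3 days (vs. the pure-advection estimate x/v = 79.9 d).

65.3 days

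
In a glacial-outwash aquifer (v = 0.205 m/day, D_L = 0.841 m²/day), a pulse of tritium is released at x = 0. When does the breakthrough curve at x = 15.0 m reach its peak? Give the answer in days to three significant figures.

55.8 days

For the 1D instantaneous-source solution, setting ∂C/∂t = 0 at fixed x gives v²t² + 2Dt − x² = 0, so t = (√(D² + v²x²) − D)/v².
√(D² + v²x²) = √(0.841² + 0.205² × 15.0²) = 3.188; v² = 0.042025.
t = (3.188 − 0.841)/0.042025 = 55.8 days (vs. the pure-advection estimate x/v = 73.2 d).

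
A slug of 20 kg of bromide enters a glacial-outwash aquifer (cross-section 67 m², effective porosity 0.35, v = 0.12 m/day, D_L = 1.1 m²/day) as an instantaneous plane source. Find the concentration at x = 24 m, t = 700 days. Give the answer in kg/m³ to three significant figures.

For an instantaneous plane source, C(x,t) = M/(n_e·A·√(4πDt)) · exp(−(x−vt)²/(4Dt)), with n_e·A the pore (flow) area.
Plume center vt = 0.12 × 700 = 84 m, so the well at 24 m is 60 m upgradient of the peak.
√(4πDt) = 98.37 m, giving peak height M/(n_e·A·√(4πDt)) = 20/(0.35 × 67 × 98.37) = 0.008670 kg/m³.
(x−vt)²/(4Dt) = (-60)²/(4 × 1.1 × 700) = 1.169; exp(−1.169) = 0.3107.
C = 0.008670 × 0.3107 = 0.00269 kg/m³.

0.00269 kg/m³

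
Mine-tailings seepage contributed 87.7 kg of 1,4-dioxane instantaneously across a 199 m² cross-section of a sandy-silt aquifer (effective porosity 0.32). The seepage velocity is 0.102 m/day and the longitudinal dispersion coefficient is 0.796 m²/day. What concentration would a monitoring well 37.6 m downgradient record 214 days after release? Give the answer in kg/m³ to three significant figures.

For an instantaneous plane source, C(x,t) = M/(n_e·A·√(4πDt)) · exp(−(x−vt)²/(4Dt)), with n_e·A the pore (flow) area.
Plume center vt = 0.102 × 214 = 21.828 m, so the well at 37.6 m is 15.772 m downgradient of the peak.
√(4πDt) = 46.27 m, giving peak height M/(n_e·A·√(4πDt)) = 87.7/(0.32 × 199 × 46.27) = 0.02976 kg/m³.
(x−vt)²/(4Dt) = (15.772)²/(4 × 0.796 × 214) = 0.3651; exp(−0.3651) = 0.6941.
C = 0.02976 × 0.6941 = 0.0207 kg/m³.

0.0207 kg/m³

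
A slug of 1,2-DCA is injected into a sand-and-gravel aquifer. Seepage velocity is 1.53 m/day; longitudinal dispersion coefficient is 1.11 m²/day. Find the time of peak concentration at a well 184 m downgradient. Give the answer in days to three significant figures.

For the 1D instantaneous-source solution, setting ∂C/∂t = 0 at fixed x gives v²t² + 2Dt − x² = 0, so t = (√(D² + v²x²) − D)/v².
√(D² + v²x²) = √(1.11² + 1.53² × 184²) = 281.5; v² = 2.3409.
t = (281.5 − 1.11)/2.3409 = 120 days (vs. the pure-advection estimate x/v = 120 d).

120 days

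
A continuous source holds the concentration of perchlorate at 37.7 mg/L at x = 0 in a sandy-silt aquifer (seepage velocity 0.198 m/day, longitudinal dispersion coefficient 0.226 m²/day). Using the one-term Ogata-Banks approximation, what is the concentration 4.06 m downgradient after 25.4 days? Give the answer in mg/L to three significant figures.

For a continuous step input, C/C₀ ≈ ½·erfc((x−vt)/(2√(Dt))).
vt = 0.198 × 25.4 = 5.0292 m and 2√(Dt) = 2√(0.226 × 25.4) = 4.792 m.
Argument (x−vt)/(2√(Dt)) = (4.06 − 5.0292)/4.792 = -0.2023; ½·erfc(-0.2023) = 0.6126.
C = 37.7 × 0.6126 = 23.1 mg/L.

23.1 mg/L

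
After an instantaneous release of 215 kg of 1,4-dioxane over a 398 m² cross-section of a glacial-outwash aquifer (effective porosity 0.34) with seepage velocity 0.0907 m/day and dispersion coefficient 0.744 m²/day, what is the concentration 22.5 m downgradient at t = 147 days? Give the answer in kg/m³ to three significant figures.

0.0354 kg/m³

For an instantaneous plane source, C(x,t) = M/(n_e·A·√(4πDt)) · exp(−(x−vt)²/(4Dt)), with n_e·A the pore (flow) area.
Plume center vt = 0.0907 × 147 = 13.3329 m, so the well at 22.5 m is 9.1671 m downgradient of the peak.
√(4πDt) = 37.07 m, giving peak height M/(n_e·A·√(4πDt)) = 215/(0.34 × 398 × 37.07) = 0.04286 kg/m³.
(x−vt)²/(4Dt) = (9.1671)²/(4 × 0.744 × 147) = 0.1921; exp(−0.1921) = 0.8252.
C = 0.04286 × 0.8252 = 0.0354 kg/m³.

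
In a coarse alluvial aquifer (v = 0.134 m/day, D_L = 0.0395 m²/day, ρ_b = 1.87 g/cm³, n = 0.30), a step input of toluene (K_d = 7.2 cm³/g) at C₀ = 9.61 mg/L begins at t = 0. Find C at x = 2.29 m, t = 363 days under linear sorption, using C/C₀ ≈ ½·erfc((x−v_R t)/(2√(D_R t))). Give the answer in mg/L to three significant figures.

0.576 mg/L

Retardation factor R = 1 + ρ_b·K_d/n = 1 + 1.87 × 7.2/0.30 = 45.88.
Sorption retards both mechanisms: v_R = v/R = 0.002921 m/day, D_R = D/R = 0.0008609 m²/day.
v_R·t = 0.002921 × 363 = 1.060323 m; 2√(D_R t) = 1.118 m; argument = (2.29 − 1.060323)/1.118 = 1.100.
C = C₀ × ½·erfc(1.100) = 9.61 × 0.05990 = 0.576 mg/L.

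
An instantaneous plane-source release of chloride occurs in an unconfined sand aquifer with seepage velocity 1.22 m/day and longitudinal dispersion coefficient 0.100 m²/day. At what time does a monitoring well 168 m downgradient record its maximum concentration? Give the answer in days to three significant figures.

138 days

For the 1D instantaneous-source solution, setting ∂C/∂t = 0 at fixed x gives v²t² + 2Dt − x² = 0, so t = (√(D² + v²x²) − D)/v².
√(D² + v²x²) = √(0.100² + 1.22² × 168²) = 205.0; v² = 1.4884.
t = (205.0 − 0.100)/1.4884 = 138 days (vs. the pure-advection estimate x/v = 138 d).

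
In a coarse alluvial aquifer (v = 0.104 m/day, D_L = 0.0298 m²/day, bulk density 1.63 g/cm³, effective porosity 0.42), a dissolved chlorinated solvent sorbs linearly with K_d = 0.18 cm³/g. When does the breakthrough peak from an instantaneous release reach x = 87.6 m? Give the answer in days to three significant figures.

Retardation factor R = 1 + ρ_b·K_d/n = 1 + 1.63 × 0.18/0.42 = 1.699.
Sorption retards both mechanisms: v_R = v/R = 0.06121 m/day, D_R = D/R = 0.01754 m²/day.
Peak time from v_R²t² + 2D_R t − x² = 0: t = (√(D_R² + v_R²x²) − D_R)/v_R².
√(D_R² + v_R²x²) = √(0.01754² + 0.06121² × 87.6²) = 5.362; v_R² = 0.003747.
t = (5.362 − 0.01754)/0.003747 = 1430 days.

1430 days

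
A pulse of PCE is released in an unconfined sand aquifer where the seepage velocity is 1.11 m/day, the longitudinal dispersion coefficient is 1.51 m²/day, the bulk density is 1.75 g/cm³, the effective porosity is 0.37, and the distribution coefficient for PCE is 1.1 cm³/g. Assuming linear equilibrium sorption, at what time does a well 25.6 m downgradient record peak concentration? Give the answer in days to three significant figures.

Retardation factor R = 1 + ρ_b·K_d/n = 1 + 1.75 × 1.1/0.37 = 6.203.
Sorption retards both mechanisms: v_R = v/R = 0.1789 m/day, D_R = D/R = 0.2434 m²/day.
Peak time from v_R²t² + 2D_R t − x² = 0: t = (√(D_R² + v_R²x²) − D_R)/v_R².
√(D_R² + v_R²x²) = √(0.2434² + 0.1789² × 25.6²) = 4.586; v_R² = 0.03201.
t = (4.586 − 0.2434)/0.03201 = 136 days.

136 days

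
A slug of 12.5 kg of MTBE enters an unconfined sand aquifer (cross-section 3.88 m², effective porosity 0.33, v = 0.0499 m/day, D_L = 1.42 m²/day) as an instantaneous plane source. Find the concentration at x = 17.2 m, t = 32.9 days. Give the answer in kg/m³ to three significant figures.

For an instantaneous plane source, C(x,t) = M/(n_e·A·√(4πDt)) · exp(−(x−vt)²/(4Dt)), with n_e·A the pore (flow) area.
Plume center vt = 0.0499 × 32.9 = 1.64171 m, so the well at 17.2 m is 15.55829 m downgradient of the peak.
√(4πDt) = 24.23 m, giving peak height M/(n_e·A·√(4πDt)) = 12.5/(0.33 × 3.88 × 24.23) = 0.4029 kg/m³.
(x−vt)²/(4Dt) = (15.55829)²/(4 × 1.42 × 32.9) = 1.295; exp(−1.295) = 0.2739.
C = 0.4029 × 0.2739 = 0.110 kg/m³.

0.110 kg/m³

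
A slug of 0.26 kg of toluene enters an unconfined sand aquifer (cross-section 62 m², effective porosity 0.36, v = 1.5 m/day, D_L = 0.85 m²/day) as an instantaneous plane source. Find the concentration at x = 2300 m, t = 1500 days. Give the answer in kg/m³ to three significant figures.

5.64e-05 kg/m³

For an instantaneous plane source, C(x,t) = M/(n_e·A·√(4πDt)) · exp(−(x−vt)²/(4Dt)), with n_e·A the pore (flow) area.
Plume center vt = 1.5 × 1500 = 2250 m, so the well at 2300 m is 50 m downgradient of the peak.
√(4πDt) = 126.6 m, giving peak height M/(n_e·A·√(4πDt)) = 0.26/(0.36 × 62 × 126.6) = 9.201e-05 kg/m³.
(x−vt)²/(4Dt) = (50)²/(4 × 0.85 × 1500) = 0.4902; exp(−0.4902) = 0.6125.
C = 9.201e-05 × 0.6125 = 5.64e-05 kg/m³.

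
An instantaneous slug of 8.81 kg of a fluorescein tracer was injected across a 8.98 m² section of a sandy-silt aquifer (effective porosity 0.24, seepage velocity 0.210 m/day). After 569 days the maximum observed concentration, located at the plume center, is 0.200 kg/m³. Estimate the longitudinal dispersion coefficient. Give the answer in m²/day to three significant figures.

0.0584 m²/day

At the plume center C_max = M/(n_e·A·√(4πDt)), so D = M²/(4πt·(n_e·A·C_max)²).
n_e·A·C_max = 0.24 × 8.98 × 0.200 = 0.4310 kg/m.
D = 8.81²/(4π × 569 × 0.4310²) = 0.0584 m²/day.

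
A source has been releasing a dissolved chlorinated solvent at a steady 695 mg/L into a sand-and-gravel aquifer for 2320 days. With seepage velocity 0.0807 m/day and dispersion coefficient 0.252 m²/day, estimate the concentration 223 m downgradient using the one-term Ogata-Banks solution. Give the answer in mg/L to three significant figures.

For a continuous step input, C/C₀ ≈ ½·erfc((x−vt)/(2√(Dt))).
vt = 0.0807 × 2320 = 187.224 m and 2√(Dt) = 2√(0.252 × 2320) = 48.36 m.
Argument (x−vt)/(2√(Dt)) = (223 − 187.224)/48.36 = 0.7398; ½·erfc(0.7398) = 0.1477.
C = 695 × 0.1477 = 103 mg/L.

103 mg/L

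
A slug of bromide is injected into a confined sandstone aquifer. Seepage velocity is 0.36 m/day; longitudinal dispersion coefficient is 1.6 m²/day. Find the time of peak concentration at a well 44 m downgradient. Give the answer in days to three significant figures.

For the 1D instantaneous-source solution, setting ∂C/∂t = 0 at fixed x gives v²t² + 2Dt − x² = 0, so t = (√(D² + v²x²) − D)/v².
√(D² + v²x²) = √(1.6² + 0.36² × 44²) = 15.92; v² = 0.1296.
t = (15.92 − 1.6)/0.1296 = 110 days (vs. the pure-advection estimate x/v = 122 d).

110 days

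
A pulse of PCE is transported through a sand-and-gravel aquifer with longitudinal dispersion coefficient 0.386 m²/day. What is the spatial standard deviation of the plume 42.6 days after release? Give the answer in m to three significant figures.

5.73 m

Dispersive spreading gives a Gaussian with σ² = 2Dt; advection only shifts the center.
σ = √(2 × 0.386 × 42.6) = 5.73 m.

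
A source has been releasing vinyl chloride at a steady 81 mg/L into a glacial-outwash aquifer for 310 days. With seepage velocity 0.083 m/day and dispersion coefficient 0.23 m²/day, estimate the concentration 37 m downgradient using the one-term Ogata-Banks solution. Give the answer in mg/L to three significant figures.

For a continuous step input, C/C₀ ≈ ½·erfc((x−vt)/(2√(Dt))).
vt = 0.083 × 310 = 25.73 m and 2√(Dt) = 2√(0.23 × 310) = 16.89 m.
Argument (x−vt)/(2√(Dt)) = (37 − 25.73)/16.89 = 0.6673; ½·erfc(0.6673) = 0.1727.
C = 81 × 0.1727 = 14.0 mg/L.

14.0 mg/L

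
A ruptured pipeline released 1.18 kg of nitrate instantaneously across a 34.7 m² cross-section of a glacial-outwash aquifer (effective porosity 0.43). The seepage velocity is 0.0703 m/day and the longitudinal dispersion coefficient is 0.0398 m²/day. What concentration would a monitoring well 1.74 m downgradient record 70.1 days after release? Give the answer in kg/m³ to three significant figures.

0.00537 kg/m³

For an instantaneous plane source, C(x,t) = M/(n_e·A·√(4πDt)) · exp(−(x−vt)²/(4Dt)), with n_e·A the pore (flow) area.
Plume center vt = 0.0703 × 70.1 = 4.92803 m, so the well at 1.74 m is 3.18803 m upgradient of the peak.
√(4πDt) = 5.921 m, giving peak height M/(n_e·A·√(4πDt)) = 1.18/(0.43 × 34.7 × 5.921) = 0.01336 kg/m³.
(x−vt)²/(4Dt) = (-3.18803)²/(4 × 0.0398 × 70.1) = 0.9107; exp(−0.9107) = 0.4022.
C = 0.01336 × 0.4022 = 0.00537 kg/m³.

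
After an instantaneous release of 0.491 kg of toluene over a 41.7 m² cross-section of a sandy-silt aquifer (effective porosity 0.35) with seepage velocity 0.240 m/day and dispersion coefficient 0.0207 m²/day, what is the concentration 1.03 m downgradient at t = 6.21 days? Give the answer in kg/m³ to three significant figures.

For an instantaneous plane source, C(x,t) = M/(n_e·A·√(4πDt)) · exp(−(x−vt)²/(4Dt)), with n_e·A the pore (flow) area.
Plume center vt = 0.240 × 6.21 = 1.4904 m, so the well at 1.03 m is 0.4604 m upgradient of the peak.
√(4πDt) = 1.271 m, giving peak height M/(n_e·A·√(4πDt)) = 0.491/(0.35 × 41.7 × 1.271) = 0.02647 kg/m³.
(x−vt)²/(4Dt) = (-0.4604)²/(4 × 0.0207 × 6.21) = 0.4122; exp(−0.4122) = 0.6622.
C = 0.02647 × 0.6622 = 0.0175 kg/m³.

0.0175 kg/m³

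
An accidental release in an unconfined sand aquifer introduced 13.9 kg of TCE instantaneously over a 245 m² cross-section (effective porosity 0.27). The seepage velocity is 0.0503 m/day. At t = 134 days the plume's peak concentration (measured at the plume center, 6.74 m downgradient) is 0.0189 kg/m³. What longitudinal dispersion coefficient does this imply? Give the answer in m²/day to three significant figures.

At the plume center C_max = M/(n_e·A·√(4πDt)), so D = M²/(4πt·(n_e·A·C_max)²).
n_e·A·C_max = 0.27 × 245 × 0.0189 = 1.250 kg/m.
D = 13.9²/(4π × 134 × 1.250²) = 0.0734 m²/day.

0.0734 m²/day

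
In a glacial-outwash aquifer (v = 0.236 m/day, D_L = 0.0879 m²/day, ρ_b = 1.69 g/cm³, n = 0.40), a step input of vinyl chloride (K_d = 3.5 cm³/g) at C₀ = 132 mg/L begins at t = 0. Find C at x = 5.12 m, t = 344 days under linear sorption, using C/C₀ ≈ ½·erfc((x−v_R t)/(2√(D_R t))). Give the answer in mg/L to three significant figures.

Retardation factor R = 1 + ρ_b·K_d/n = 1 + 1.69 × 3.5/0.40 = 15.79.
Sorption retards both mechanisms: v_R = v/R = 0.01495 m/day, D_R = D/R = 0.005567 m²/day.
v_R·t = 0.01495 × 344 = 5.1428 m; 2√(D_R t) = 2.768 m; argument = (5.12 − 5.1428)/2.768 = -0.008237.
C = C₀ × ½·erfc(-0.008237) = 132 × 0.5046 = 66.6 mg/L.

66.6 mg/L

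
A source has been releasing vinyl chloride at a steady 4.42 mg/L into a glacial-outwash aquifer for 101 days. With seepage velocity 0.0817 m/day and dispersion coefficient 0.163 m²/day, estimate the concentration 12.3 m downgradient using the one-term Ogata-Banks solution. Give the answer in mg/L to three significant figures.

1.06 mg/L

For a continuous step input, C/C₀ ≈ ½·erfc((x−vt)/(2√(Dt))).
vt = 0.0817 × 101 = 8.2517 m and 2√(Dt) = 2√(0.163 × 101) = 8.115 m.
Argument (x−vt)/(2√(Dt)) = (12.3 − 8.2517)/8.115 = 0.4989; ½·erfc(0.4989) = 0.2402.
C = 4.42 × 0.2402 = 1.06 mg/L.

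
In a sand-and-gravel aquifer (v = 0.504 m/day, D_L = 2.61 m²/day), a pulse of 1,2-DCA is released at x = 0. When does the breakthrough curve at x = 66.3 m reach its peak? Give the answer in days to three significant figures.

122 days

For the 1D instantaneous-source solution, setting ∂C/∂t = 0 at fixed x gives v²t² + 2Dt − x² = 0, so t = (√(D² + v²x²) − D)/v².
√(D² + v²x²) = √(2.61² + 0.504² × 66.3²) = 33.52; v² = 0.254016.
t = (33.52 − 2.61)/0.254016 = 122 days (vs. the pure-advection estimate x/v = 132 d).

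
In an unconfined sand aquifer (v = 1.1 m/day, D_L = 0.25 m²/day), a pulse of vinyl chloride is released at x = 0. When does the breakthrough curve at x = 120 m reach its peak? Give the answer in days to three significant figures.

For the 1D instantaneous-source solution, setting ∂C/∂t = 0 at fixed x gives v²t² + 2Dt − x² = 0, so t = (√(D² + v²x²) − D)/v².
√(D² + v²x²) = √(0.25² + 1.1² × 120²) = 132.0; v² = 1.21.
t = (132.0 − 0.25)/1.21 = 109 days (vs. the pure-advection estimate x/v = 109 d).

109 days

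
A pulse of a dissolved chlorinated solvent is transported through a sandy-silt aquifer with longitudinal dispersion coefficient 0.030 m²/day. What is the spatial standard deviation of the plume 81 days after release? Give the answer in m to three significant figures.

2.20 m

Dispersive spreading gives a Gaussian with σ² = 2Dt; advection only shifts the center.
σ = √(2 × 0.030 × 81) = 2.20 m.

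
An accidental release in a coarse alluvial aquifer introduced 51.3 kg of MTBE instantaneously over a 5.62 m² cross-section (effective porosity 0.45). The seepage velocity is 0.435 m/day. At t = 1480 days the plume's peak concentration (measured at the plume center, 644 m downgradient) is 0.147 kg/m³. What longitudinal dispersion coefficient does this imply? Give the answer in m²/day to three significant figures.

At the plume center C_max = M/(n_e·A·√(4πDt)), so D = M²/(4πt·(n_e·A·C_max)²).
n_e·A·C_max = 0.45 × 5.62 × 0.147 = 0.3718 kg/m.
D = 51.3²/(4π × 1480 × 0.3718²) = 1.02 m²/day.

1.02 m²/day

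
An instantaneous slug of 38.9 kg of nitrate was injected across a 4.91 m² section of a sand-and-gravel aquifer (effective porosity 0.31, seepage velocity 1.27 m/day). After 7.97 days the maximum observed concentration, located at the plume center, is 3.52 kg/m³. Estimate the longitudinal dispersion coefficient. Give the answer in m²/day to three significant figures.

0.526 m²/day

At the plume center C_max = M/(n_e·A·√(4πDt)), so D = M²/(4πt·(n_e·A·C_max)²).
n_e·A·C_max = 0.31 × 4.91 × 3.52 = 5.358 kg/m.
D = 38.9²/(4π × 7.97 × 5.358²) = 0.526 m²/day.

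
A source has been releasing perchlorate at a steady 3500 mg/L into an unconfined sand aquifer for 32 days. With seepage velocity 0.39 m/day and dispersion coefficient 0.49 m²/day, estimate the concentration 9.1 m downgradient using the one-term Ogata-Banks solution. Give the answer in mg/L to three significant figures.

For a continuous step input, C/C₀ ≈ ½·erfc((x−vt)/(2√(Dt))).
vt = 0.39 × 32 = 12.48 m and 2√(Dt) = 2√(0.49 × 32) = 7.920 m.
Argument (x−vt)/(2√(Dt)) = (9.1 − 12.48)/7.920 = -0.4268; ½·erfc(-0.4268) = 0.7269.
C = 3500 × 0.7269 = 2540 mg/L.

2540 mg/L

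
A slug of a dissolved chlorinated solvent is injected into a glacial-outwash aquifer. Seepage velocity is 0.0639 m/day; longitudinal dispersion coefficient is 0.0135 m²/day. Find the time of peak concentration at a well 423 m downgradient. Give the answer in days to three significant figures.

6620 days

For the 1D instantaneous-source solution, setting ∂C/∂t = 0 at fixed x gives v²t² + 2Dt − x² = 0, so t = (√(D² + v²x²) − D)/v².
√(D² + v²x²) = √(0.0135² + 0.0639² × 423²) = 27.03; v² = 0.00408321.
t = (27.03 − 0.0135)/0.00408321 = 6620 days (vs. the pure-advection estimate x/v = 6620 d).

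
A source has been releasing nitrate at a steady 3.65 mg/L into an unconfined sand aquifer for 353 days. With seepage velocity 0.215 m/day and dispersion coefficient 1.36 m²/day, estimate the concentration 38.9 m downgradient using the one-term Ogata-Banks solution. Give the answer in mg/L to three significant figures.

3.23 mg/L

For a continuous step input, C/C₀ ≈ ½·erfc((x−vt)/(2√(Dt))).
vt = 0.215 × 353 = 75.895 m and 2√(Dt) = 2√(1.36 × 353) = 43.82 m.
Argument (x−vt)/(2√(Dt)) = (38.9 − 75.895)/43.82 = -0.8442; ½·erfc(-0.8442) = 0.8837.
C = 3.65 × 0.8837 = 3.23 mg/L.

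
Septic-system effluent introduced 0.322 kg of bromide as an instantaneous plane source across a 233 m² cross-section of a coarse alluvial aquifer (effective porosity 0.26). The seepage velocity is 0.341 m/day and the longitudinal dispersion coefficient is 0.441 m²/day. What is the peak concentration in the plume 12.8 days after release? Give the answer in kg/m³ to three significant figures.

0.000631 kg/m³

The peak of an instantaneous 1D plume sits at x = vt; there the Gaussian factor is 1 and C_max = M/(n_e·A·√(4πDt)), where n_e·A is the pore area the mass is dissolved in.
√(4πDt) = √(4π × 0.441 × 12.8) = 8.422 m, so C_max = 0.322/(0.26 × 233 × 8.422) = 0.000631 kg/m³.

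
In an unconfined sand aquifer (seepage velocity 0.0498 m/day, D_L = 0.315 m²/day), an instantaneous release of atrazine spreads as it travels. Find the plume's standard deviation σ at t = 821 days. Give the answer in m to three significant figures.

22.7 m

Dispersive spreading gives a Gaussian with σ² = 2Dt; advection only shifts the center.
σ = √(2 × 0.315 × 821) = 22.7 m.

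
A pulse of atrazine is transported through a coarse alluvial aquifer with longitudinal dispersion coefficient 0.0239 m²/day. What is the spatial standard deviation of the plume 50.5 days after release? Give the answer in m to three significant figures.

1.55 m

Dispersive spreading gives a Gaussian with σ² = 2Dt; advection only shifts the center.
σ = √(2 × 0.0239 × 50.5) = 1.55 m.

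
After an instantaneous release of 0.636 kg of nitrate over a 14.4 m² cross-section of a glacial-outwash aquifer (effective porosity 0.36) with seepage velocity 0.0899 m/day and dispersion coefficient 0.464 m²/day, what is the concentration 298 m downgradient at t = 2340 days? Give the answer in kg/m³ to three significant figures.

For an instantaneous plane source, C(x,t) = M/(n_e·A·√(4πDt)) · exp(−(x−vt)²/(4Dt)), with n_e·A the pore (flow) area.
Plume center vt = 0.0899 × 2340 = 210.366 m, so the well at 298 m is 87.634 m downgradient of the peak.
√(4πDt) = 116.8 m, giving peak height M/(n_e·A·√(4πDt)) = 0.636/(0.36 × 14.4 × 116.8) = 0.001050 kg/m³.
(x−vt)²/(4Dt) = (87.634)²/(4 × 0.464 × 2340) = 1.768; exp(−1.768) = 0.1707.
C = 0.001050 × 0.1707 = 0.000179 kg/m³.

0.000179 kg/m³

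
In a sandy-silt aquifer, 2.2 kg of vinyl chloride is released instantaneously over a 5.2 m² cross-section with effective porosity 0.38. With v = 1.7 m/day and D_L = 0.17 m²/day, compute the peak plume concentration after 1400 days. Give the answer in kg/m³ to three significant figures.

0.0204 kg/m³

The peak of an instantaneous 1D plume sits at x = vt; there the Gaussian factor is 1 and C_max = M/(n_e·A·√(4πDt)), where n_e·A is the pore area the mass is dissolved in.
√(4πDt) = √(4π × 0.17 × 1400) = 54.69 m, so C_max = 2.2/(0.38 × 5.2 × 54.69) = 0.0204 kg/m³.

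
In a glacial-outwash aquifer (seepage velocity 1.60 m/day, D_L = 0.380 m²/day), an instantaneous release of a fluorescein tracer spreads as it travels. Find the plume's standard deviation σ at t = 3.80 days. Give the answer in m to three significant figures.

Dispersive spreading gives a Gaussian with σ² = 2Dt; advection only shifts the center.
σ = √(2 × 0.380 × 3.80) = 1.70 m.

1.70 m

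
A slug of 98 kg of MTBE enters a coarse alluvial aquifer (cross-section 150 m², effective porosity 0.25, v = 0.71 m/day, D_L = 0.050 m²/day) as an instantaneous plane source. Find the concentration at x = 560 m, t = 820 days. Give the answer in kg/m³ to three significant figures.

For an instantaneous plane source, C(x,t) = M/(n_e·A·√(4πDt)) · exp(−(x−vt)²/(4Dt)), with n_e·A the pore (flow) area.
Plume center vt = 0.71 × 820 = 582.2 m, so the well at 560 m is 22.2 m upgradient of the peak.
√(4πDt) = 22.70 m, giving peak height M/(n_e·A·√(4πDt)) = 98/(0.25 × 150 × 22.70) = 0.1151 kg/m³.
(x−vt)²/(4Dt) = (-22.2)²/(4 × 0.050 × 820) = 3.005; exp(−3.005) = 0.04954.
C = 0.1151 × 0.04954 = 0.00570 kg/m³.

0.00570 kg/m³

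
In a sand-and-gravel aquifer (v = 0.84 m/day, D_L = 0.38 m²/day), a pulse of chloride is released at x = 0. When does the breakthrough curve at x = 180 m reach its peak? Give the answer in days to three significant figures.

214 days

For the 1D instantaneous-source solution, setting ∂C/∂t = 0 at fixed x gives v²t² + 2Dt − x² = 0, so t = (√(D² + v²x²) − D)/v².
√(D² + v²x²) = √(0.38² + 0.84² × 180²) = 151.2; v² = 0.7056.
t = (151.2 − 0.38)/0.7056 = 214 days (vs. the pure-advection estimate x/v = 214 d).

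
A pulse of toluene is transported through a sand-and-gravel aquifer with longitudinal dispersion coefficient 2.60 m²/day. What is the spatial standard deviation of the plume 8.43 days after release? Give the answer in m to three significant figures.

6.62 m

Dispersive spreading gives a Gaussian with σ² = 2Dt; advection only shifts the center.
σ = √(2 × 2.60 × 8.43) = 6.62 m.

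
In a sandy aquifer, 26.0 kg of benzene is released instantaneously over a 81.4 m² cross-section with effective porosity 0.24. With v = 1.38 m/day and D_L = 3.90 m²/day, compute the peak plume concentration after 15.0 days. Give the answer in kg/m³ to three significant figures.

0.0491 kg/m³

The peak of an instantaneous 1D plume sits at x = vt; there the Gaussian factor is 1 and C_max = M/(n_e·A·√(4πDt)), where n_e·A is the pore area the mass is dissolved in.
√(4πDt) = √(4π × 3.90 × 15.0) = 27.11 m, so C_max = 26.0/(0.24 × 81.4 × 27.11) = 0.0491 kg/m³.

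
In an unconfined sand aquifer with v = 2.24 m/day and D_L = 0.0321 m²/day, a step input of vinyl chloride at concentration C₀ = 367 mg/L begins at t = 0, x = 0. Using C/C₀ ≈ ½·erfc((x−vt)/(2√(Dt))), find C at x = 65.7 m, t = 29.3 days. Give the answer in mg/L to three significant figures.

176 mg/L

For a continuous step input, C/C₀ ≈ ½·erfc((x−vt)/(2√(Dt))).
vt = 2.24 × 29.3 = 65.632 m and 2√(Dt) = 2√(0.0321 × 29.3) = 1.940 m.
Argument (x−vt)/(2√(Dt)) = (65.7 − 65.632)/1.940 = 0.03505; ½·erfc(0.03505) = 0.4802.
C = 367 × 0.4802 = 176 mg/L.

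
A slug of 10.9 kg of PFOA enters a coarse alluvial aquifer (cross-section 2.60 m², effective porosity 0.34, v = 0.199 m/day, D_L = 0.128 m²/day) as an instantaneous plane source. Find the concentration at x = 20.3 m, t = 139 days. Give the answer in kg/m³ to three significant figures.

0.385 kg/m³

For an instantaneous plane source, C(x,t) = M/(n_e·A·√(4πDt)) · exp(−(x−vt)²/(4Dt)), with n_e·A the pore (flow) area.
Plume center vt = 0.199 × 139 = 27.661 m, so the well at 20.3 m is 7.361 m upgradient of the peak.
√(4πDt) = 14.95 m, giving peak height M/(n_e·A·√(4πDt)) = 10.9/(0.34 × 2.60 × 14.95) = 0.8248 kg/m³.
(x−vt)²/(4Dt) = (-7.361)²/(4 × 0.128 × 139) = 0.7614; exp(−0.7614) = 0.4670.
C = 0.8248 × 0.4670 = 0.385 kg/m³.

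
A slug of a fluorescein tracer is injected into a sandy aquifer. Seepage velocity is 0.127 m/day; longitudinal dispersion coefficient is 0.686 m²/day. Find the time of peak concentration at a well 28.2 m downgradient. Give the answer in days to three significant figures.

For the 1D instantaneous-source solution, setting ∂C/∂t = 0 at fixed x gives v²t² + 2Dt − x² = 0, so t = (√(D² + v²x²) − D)/v².
√(D² + v²x²) = √(0.686² + 0.127² × 28.2²) = 3.647; v² = 0.016129.
t = (3.647 − 0.686)/0.016129 = 184 days (vs. the pure-advection estimate x/v = 222 d).

184 days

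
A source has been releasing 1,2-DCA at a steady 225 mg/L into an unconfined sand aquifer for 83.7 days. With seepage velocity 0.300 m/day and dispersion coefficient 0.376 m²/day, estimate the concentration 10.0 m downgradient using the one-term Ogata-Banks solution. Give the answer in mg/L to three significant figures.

For a continuous step input, C/C₀ ≈ ½·erfc((x−vt)/(2√(Dt))).
vt = 0.300 × 83.7 = 25.11 m and 2√(Dt) = 2√(0.376 × 83.7) = 11.22 m.
Argument (x−vt)/(2√(Dt)) = (10.0 − 25.11)/11.22 = -1.347; ½·erfc(-1.347) = 0.9716.
C = 225 × 0.9716 = 219 mg/L.

219 mg/L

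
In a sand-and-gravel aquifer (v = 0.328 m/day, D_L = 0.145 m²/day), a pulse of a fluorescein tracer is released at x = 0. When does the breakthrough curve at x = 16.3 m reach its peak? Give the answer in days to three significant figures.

For the 1D instantaneous-source solution, setting ∂C/∂t = 0 at fixed x gives v²t² + 2Dt − x² = 0, so t = (√(D² + v²x²) − D)/v².
√(D² + v²x²) = √(0.145² + 0.328² × 16.3²) = 5.348; v² = 0.107584.
t = (5.348 − 0.145)/0.107584 = 48.4 days (vs. the pure-advection estimate x/v = 49.7 d).

48.4 days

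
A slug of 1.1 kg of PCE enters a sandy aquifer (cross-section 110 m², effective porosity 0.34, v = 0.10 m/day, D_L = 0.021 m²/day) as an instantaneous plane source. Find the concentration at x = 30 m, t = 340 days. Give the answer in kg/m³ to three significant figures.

For an instantaneous plane source, C(x,t) = M/(n_e·A·√(4πDt)) · exp(−(x−vt)²/(4Dt)), with n_e·A the pore (flow) area.
Plume center vt = 0.10 × 340 = 34 m, so the well at 30 m is 4 m upgradient of the peak.
√(4πDt) = 9.472 m, giving peak height M/(n_e·A·√(4πDt)) = 1.1/(0.34 × 110 × 9.472) = 0.003105 kg/m³.
(x−vt)²/(4Dt) = (-4)²/(4 × 0.021 × 340) = 0.5602; exp(−0.5602) = 0.5711.
C = 0.003105 × 0.5711 = 0.00177 kg/m³.

0.00177 kg/m³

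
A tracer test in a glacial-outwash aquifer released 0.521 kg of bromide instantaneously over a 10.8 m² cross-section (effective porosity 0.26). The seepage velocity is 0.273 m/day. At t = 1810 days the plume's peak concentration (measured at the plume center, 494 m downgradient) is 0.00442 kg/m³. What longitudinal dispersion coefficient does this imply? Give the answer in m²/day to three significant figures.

At the plume center C_max = M/(n_e·A·√(4πDt)), so D = M²/(4πt·(n_e·A·C_max)²).
n_e·A·C_max = 0.26 × 10.8 × 0.00442 = 0.01241 kg/m.
D = 0.521²/(4π × 1810 × 0.01241²) = 0.0775 m²/day.

0.0775 m²/day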